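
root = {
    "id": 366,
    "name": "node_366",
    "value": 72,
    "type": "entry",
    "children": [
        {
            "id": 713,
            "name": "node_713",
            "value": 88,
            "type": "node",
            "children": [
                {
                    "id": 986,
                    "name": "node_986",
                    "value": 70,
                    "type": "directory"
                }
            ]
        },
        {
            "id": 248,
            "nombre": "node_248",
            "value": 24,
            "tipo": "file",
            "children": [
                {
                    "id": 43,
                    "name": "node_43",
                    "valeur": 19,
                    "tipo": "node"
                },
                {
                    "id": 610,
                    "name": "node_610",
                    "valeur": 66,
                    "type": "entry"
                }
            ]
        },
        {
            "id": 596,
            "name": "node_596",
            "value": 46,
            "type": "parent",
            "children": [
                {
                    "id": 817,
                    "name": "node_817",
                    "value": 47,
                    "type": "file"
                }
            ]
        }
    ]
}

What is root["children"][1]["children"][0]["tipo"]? "node"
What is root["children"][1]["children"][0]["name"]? "node_43"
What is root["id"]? 366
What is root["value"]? 72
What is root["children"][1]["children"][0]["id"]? 43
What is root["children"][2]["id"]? 596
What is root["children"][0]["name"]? "node_713"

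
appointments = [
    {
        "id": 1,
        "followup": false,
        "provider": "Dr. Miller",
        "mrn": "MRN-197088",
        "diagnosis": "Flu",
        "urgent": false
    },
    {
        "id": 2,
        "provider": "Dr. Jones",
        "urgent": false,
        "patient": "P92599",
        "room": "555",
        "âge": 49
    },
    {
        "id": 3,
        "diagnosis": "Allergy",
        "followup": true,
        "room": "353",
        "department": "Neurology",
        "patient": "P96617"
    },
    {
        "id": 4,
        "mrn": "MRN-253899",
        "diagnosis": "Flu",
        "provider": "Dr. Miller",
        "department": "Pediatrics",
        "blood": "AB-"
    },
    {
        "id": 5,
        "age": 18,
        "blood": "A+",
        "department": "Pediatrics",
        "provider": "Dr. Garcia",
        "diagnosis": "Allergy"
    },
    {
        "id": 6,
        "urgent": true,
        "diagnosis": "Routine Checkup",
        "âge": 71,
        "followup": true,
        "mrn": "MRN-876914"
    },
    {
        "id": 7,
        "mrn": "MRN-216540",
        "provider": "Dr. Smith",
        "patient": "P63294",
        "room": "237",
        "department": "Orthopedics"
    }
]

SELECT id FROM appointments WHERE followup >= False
[1, 3, 6]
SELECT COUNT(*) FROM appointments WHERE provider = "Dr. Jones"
1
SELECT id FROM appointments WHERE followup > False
[3, 6]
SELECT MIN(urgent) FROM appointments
False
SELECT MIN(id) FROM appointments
1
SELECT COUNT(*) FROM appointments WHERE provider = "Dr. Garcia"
1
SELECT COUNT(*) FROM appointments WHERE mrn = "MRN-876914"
1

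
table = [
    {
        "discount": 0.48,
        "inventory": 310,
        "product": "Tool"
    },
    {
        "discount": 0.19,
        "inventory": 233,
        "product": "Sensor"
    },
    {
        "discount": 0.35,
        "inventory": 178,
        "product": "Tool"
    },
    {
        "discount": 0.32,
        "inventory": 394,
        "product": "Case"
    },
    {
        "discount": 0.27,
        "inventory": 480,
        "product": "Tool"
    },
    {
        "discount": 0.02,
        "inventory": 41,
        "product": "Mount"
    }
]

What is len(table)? 6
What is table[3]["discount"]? 0.32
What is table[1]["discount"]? 0.19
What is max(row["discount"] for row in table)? 0.48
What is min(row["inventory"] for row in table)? 41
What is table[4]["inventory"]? 480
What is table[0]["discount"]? 0.48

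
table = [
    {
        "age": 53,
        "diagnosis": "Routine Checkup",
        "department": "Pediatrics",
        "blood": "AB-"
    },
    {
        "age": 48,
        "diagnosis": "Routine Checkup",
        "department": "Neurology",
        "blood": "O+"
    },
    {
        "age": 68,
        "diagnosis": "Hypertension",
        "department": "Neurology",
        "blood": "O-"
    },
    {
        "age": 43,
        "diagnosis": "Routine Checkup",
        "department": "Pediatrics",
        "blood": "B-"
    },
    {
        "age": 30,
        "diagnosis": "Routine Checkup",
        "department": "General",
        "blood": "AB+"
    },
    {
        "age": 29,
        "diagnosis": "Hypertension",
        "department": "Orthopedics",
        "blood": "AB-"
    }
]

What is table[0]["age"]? 53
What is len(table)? 6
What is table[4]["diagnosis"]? "Routine Checkup"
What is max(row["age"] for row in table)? 68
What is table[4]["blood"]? "AB+"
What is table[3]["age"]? 43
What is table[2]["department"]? "Neurology"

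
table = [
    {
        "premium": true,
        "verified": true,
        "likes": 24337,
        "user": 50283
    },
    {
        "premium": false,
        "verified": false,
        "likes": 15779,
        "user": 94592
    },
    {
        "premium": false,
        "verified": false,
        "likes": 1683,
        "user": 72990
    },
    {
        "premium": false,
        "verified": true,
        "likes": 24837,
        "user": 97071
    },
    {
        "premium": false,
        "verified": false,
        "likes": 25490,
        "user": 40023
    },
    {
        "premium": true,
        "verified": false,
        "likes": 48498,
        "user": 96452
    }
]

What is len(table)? 6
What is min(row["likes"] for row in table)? 1683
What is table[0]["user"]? 50283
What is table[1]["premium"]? False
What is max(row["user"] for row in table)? 97071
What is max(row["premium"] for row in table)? True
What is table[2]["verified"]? False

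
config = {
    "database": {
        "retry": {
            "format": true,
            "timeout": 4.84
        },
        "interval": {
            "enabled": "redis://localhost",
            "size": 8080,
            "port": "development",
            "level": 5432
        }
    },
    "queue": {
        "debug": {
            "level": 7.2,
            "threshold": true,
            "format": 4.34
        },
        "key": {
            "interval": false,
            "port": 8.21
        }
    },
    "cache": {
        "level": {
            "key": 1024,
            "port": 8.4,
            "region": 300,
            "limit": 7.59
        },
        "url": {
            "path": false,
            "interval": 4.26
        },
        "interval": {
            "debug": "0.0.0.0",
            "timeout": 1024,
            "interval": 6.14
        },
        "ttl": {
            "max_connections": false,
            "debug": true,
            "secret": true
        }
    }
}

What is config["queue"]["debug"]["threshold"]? True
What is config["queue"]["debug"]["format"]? 4.34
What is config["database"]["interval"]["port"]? "development"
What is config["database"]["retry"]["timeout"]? 4.84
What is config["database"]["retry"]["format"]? True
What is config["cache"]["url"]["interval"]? 4.26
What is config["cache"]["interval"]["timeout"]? 1024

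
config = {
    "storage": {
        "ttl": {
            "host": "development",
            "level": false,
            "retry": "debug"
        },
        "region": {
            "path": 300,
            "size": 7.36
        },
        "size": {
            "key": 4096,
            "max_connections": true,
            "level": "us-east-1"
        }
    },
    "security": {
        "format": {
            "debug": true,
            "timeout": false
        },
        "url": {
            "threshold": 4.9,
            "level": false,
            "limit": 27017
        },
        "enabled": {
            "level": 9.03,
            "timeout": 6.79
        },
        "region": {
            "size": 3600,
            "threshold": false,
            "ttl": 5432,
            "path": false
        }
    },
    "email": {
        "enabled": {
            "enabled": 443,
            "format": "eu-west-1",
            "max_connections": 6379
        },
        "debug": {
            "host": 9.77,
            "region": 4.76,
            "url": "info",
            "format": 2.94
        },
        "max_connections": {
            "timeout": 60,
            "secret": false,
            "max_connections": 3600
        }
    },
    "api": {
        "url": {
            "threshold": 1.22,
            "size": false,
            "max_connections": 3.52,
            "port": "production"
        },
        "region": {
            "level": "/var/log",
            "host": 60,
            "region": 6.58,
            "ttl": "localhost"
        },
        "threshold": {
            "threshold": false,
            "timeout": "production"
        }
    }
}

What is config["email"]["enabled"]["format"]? "eu-west-1"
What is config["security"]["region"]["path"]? False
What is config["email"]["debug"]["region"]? 4.76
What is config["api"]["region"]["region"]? 6.58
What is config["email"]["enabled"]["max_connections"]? 6379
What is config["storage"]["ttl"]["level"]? False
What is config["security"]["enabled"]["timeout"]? 6.79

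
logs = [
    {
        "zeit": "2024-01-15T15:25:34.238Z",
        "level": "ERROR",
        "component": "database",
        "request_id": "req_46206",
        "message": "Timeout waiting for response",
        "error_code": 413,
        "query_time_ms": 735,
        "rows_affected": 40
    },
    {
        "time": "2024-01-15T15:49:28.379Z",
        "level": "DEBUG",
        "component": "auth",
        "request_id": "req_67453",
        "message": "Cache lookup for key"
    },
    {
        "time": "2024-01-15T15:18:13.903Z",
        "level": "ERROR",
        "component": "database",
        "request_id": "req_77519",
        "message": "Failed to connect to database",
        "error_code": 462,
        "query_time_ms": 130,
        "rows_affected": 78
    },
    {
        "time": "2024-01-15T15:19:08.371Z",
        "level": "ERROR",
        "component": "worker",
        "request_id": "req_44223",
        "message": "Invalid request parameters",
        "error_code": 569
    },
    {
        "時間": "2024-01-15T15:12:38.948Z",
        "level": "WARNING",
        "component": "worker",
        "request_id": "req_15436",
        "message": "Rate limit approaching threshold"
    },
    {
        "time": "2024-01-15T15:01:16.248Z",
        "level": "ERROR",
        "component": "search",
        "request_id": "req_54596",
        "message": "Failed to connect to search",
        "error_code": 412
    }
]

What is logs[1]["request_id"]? "req_67453"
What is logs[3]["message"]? "Invalid request parameters"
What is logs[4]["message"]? "Rate limit approaching threshold"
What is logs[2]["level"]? "ERROR"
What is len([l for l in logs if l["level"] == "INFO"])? 0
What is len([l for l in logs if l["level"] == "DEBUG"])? 1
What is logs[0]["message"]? "Timeout waiting for response"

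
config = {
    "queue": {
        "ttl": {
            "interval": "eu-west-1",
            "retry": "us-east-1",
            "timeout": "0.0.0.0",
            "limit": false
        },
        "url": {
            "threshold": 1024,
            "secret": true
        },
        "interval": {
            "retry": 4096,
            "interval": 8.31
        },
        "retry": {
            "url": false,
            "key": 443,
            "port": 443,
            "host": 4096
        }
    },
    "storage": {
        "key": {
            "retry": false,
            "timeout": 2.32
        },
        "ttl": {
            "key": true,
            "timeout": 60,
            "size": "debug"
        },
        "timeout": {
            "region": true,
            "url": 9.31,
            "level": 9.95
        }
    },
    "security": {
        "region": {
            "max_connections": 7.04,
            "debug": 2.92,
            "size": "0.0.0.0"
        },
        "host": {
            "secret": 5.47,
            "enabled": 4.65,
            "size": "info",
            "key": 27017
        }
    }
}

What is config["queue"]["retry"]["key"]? 443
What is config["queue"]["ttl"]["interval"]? "eu-west-1"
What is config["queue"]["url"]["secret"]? True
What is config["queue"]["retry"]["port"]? 443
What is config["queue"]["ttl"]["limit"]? False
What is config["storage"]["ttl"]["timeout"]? 60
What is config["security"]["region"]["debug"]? 2.92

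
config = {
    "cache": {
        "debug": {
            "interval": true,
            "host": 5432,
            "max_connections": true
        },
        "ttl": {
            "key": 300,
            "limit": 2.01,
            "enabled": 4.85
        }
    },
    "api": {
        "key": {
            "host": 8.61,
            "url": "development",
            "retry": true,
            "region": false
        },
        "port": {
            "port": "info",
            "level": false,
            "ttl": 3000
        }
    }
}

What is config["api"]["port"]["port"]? "info"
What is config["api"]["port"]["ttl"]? 3000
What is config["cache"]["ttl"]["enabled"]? 4.85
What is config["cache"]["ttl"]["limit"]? 2.01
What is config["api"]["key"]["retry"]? True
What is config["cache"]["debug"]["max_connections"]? True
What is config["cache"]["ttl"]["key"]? 300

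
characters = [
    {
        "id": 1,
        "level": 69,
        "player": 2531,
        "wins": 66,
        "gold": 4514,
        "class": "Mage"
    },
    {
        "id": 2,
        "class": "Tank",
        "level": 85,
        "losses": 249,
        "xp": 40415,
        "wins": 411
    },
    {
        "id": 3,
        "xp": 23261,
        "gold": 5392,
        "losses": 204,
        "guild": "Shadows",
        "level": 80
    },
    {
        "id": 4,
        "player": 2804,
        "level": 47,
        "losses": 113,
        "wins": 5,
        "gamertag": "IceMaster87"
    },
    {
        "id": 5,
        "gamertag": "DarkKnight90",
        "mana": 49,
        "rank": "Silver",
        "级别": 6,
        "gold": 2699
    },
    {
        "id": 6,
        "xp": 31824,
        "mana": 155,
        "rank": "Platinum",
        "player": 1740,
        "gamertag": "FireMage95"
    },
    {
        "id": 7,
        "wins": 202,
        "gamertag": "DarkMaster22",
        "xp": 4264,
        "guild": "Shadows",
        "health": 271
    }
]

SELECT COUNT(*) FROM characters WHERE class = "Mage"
1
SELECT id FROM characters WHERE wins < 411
[1, 4, 7]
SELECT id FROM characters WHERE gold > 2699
[1, 3]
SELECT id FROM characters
[1, 2, 3, 4, 5, 6, 7]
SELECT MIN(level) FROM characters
47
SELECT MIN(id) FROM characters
1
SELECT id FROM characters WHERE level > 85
[]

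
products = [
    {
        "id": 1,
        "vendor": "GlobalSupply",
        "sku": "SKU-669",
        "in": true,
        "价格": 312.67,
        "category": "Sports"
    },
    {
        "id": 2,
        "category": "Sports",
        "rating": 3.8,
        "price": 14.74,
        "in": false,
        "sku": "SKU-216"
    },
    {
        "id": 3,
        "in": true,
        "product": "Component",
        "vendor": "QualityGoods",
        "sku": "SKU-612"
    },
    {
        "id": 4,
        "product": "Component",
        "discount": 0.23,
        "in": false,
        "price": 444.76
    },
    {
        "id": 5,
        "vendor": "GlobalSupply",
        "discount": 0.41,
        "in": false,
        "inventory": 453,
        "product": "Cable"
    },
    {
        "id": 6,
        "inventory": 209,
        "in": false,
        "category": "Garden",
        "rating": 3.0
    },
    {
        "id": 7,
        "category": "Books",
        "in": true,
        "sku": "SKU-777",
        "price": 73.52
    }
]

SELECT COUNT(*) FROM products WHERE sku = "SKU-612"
1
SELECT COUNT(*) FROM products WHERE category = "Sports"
2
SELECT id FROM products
[1, 2, 3, 4, 5, 6, 7]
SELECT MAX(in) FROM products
True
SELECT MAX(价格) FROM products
312.67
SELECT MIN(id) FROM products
1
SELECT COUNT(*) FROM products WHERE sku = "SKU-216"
1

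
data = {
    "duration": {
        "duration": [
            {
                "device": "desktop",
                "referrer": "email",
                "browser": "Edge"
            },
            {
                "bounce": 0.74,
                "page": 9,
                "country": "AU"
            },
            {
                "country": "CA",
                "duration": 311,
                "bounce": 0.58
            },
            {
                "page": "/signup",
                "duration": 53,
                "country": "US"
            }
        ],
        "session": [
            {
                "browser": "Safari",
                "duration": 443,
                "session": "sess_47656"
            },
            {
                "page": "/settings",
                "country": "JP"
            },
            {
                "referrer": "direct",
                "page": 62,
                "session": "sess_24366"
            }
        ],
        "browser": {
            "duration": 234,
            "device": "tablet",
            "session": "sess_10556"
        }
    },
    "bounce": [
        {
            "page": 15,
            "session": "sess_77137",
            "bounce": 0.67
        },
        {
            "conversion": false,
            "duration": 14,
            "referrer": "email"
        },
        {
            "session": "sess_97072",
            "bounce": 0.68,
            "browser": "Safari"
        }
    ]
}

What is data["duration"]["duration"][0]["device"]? "desktop"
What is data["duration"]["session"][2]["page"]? 62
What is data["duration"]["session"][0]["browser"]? "Safari"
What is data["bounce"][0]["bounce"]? 0.67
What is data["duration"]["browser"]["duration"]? 234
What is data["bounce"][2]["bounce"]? 0.68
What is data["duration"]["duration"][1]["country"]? "AU"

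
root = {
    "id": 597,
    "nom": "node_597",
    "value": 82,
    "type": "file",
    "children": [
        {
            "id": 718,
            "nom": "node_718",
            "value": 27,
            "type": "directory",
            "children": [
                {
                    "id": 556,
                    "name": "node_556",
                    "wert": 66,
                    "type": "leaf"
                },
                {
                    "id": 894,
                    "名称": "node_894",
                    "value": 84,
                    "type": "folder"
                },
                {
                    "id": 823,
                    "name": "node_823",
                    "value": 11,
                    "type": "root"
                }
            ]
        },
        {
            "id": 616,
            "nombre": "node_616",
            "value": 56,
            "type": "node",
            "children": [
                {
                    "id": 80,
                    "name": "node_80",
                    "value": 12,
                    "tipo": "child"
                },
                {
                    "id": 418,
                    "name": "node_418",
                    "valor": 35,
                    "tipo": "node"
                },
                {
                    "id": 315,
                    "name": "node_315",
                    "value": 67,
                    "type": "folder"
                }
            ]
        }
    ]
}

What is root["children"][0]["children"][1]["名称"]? "node_894"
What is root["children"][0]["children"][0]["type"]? "leaf"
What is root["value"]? 82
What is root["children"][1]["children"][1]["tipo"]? "node"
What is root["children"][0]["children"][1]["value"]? 84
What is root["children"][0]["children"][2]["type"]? "root"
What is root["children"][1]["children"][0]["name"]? "node_80"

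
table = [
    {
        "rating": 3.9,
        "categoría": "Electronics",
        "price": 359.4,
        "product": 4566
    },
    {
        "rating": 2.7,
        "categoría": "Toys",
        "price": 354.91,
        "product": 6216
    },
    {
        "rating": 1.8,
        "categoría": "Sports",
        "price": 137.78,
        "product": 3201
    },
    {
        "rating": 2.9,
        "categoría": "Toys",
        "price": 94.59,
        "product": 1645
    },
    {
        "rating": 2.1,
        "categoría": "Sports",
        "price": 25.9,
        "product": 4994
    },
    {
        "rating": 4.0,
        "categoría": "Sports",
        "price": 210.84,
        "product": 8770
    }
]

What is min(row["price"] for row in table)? 25.9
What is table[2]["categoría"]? "Sports"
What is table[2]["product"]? 3201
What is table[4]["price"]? 25.9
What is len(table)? 6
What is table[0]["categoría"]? "Electronics"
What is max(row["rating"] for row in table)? 4.0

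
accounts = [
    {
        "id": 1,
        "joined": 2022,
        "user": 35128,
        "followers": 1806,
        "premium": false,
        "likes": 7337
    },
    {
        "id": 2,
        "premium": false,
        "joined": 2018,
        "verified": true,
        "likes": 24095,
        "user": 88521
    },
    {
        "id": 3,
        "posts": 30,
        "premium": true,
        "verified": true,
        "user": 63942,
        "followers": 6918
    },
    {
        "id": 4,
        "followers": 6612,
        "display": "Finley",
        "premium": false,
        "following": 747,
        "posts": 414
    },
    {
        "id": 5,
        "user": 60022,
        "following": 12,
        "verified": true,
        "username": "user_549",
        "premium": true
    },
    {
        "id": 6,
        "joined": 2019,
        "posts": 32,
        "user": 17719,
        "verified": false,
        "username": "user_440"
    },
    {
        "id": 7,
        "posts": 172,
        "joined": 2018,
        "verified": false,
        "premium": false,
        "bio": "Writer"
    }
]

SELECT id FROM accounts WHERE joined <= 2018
[2, 7]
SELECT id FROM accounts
[1, 2, 3, 4, 5, 6, 7]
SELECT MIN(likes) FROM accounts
7337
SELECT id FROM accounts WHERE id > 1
[2, 3, 4, 5, 6, 7]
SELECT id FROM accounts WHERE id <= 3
[1, 2, 3]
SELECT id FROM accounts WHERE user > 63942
[2]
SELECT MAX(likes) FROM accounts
24095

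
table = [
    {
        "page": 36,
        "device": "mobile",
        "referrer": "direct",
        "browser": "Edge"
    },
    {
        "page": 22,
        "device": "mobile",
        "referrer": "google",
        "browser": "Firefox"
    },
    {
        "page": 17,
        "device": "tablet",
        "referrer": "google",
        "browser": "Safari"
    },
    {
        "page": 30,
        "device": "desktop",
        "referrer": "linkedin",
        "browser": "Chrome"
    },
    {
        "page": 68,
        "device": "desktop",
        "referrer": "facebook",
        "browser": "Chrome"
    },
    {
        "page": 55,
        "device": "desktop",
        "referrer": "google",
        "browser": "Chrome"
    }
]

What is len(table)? 6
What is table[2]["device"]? "tablet"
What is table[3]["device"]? "desktop"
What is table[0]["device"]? "mobile"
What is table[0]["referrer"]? "direct"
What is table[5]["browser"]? "Chrome"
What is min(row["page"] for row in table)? 17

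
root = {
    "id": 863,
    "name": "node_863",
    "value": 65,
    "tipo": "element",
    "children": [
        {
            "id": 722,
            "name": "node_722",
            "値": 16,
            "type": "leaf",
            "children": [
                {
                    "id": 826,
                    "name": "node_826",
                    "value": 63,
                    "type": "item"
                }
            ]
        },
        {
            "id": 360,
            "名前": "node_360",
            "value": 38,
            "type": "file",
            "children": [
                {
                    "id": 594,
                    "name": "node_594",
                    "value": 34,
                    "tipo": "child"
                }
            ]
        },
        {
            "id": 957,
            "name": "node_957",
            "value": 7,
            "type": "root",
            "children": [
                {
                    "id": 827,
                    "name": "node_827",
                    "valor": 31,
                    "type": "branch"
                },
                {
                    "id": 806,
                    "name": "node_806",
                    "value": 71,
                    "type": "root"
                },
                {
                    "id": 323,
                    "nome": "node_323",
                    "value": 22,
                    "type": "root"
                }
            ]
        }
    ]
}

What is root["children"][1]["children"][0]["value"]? 34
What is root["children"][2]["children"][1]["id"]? 806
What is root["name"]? "node_863"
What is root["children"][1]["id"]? 360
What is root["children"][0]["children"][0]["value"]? 63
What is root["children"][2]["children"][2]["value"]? 22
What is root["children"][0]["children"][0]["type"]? "item"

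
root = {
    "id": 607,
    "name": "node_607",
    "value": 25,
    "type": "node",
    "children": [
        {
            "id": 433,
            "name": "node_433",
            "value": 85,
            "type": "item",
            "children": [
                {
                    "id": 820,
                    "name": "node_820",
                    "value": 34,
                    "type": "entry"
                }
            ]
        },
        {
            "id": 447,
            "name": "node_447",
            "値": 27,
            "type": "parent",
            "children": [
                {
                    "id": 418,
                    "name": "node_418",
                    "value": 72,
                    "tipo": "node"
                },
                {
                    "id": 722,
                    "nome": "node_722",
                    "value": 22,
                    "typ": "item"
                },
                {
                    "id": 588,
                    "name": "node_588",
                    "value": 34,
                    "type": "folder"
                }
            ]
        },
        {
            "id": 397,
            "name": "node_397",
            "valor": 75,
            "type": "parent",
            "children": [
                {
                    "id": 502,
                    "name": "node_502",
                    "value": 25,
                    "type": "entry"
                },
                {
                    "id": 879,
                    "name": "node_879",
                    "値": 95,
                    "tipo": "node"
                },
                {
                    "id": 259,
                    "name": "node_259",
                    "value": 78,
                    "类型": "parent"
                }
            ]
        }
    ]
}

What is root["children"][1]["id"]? 447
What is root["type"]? "node"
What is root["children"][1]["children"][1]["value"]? 22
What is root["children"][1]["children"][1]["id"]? 722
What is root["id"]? 607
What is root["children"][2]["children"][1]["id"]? 879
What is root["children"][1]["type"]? "parent"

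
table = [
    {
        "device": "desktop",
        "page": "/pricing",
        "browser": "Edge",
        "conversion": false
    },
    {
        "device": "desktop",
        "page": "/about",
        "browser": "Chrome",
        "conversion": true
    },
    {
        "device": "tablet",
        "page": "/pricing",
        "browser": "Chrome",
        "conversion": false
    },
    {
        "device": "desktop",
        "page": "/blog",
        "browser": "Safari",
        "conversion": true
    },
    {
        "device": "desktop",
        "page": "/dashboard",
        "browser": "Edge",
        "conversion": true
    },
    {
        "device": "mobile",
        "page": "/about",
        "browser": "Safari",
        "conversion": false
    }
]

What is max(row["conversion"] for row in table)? True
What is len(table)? 6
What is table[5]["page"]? "/about"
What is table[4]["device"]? "desktop"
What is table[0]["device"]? "desktop"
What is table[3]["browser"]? "Safari"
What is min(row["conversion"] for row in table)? False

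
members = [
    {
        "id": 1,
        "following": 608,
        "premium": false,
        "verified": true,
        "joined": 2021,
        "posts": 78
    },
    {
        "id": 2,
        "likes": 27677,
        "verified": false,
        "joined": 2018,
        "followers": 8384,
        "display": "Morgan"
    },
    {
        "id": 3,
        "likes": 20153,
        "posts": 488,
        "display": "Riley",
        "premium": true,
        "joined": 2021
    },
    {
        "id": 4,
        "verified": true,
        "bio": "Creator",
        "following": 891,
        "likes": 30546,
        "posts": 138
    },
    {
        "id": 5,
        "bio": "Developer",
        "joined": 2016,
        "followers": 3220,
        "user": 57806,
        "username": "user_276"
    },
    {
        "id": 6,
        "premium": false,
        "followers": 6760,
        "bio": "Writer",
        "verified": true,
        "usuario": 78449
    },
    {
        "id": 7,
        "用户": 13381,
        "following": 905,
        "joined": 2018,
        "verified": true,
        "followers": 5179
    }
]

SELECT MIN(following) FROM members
608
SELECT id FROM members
[1, 2, 3, 4, 5, 6, 7]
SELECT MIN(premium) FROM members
False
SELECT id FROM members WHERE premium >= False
[1, 3, 6]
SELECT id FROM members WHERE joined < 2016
[]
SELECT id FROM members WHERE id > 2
[3, 4, 5, 6, 7]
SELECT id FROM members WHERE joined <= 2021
[1, 2, 3, 5, 7]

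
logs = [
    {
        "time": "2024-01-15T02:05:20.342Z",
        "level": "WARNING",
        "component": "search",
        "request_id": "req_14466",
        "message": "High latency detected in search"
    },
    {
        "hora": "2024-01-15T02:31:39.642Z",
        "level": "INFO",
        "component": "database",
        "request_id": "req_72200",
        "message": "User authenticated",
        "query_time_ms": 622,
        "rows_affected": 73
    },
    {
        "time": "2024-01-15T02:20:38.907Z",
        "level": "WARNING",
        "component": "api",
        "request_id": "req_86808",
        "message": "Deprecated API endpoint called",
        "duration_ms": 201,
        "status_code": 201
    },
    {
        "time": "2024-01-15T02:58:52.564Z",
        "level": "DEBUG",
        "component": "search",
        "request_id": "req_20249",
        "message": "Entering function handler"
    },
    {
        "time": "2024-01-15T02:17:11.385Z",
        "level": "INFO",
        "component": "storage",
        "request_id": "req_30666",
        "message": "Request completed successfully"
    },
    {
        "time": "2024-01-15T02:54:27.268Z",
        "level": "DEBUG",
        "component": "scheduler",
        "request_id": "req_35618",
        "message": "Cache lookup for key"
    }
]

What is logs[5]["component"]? "scheduler"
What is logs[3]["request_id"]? "req_20249"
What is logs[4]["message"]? "Request completed successfully"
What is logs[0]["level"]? "WARNING"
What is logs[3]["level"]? "DEBUG"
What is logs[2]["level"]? "WARNING"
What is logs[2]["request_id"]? "req_86808"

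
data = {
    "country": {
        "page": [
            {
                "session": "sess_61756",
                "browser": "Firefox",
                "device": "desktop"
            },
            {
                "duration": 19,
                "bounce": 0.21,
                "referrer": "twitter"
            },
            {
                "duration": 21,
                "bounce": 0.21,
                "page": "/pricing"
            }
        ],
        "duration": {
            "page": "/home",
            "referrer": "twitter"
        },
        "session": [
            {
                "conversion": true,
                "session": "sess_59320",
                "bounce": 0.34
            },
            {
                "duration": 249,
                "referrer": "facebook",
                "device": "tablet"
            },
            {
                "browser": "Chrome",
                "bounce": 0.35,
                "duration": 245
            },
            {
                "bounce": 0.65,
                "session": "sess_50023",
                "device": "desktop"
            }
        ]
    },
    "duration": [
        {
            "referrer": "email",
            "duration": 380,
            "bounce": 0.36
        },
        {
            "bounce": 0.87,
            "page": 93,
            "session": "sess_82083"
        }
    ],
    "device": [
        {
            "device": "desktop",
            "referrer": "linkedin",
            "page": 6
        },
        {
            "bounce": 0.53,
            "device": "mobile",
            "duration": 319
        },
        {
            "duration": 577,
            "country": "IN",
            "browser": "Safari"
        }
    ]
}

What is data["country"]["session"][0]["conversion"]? True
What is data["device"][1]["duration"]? 319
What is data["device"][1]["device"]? "mobile"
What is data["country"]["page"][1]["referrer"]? "twitter"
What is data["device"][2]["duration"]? 577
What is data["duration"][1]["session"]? "sess_82083"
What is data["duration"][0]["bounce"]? 0.36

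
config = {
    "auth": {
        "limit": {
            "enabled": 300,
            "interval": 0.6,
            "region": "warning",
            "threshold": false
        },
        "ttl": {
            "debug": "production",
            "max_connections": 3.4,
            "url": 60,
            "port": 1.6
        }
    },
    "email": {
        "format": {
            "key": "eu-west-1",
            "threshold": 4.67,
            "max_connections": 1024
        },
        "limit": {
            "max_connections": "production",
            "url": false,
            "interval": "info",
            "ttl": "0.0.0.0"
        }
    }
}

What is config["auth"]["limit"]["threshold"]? False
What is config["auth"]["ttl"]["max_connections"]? 3.4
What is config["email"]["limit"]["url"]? False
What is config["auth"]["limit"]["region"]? "warning"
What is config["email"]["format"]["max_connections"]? 1024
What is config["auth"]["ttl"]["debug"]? "production"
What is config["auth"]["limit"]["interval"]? 0.6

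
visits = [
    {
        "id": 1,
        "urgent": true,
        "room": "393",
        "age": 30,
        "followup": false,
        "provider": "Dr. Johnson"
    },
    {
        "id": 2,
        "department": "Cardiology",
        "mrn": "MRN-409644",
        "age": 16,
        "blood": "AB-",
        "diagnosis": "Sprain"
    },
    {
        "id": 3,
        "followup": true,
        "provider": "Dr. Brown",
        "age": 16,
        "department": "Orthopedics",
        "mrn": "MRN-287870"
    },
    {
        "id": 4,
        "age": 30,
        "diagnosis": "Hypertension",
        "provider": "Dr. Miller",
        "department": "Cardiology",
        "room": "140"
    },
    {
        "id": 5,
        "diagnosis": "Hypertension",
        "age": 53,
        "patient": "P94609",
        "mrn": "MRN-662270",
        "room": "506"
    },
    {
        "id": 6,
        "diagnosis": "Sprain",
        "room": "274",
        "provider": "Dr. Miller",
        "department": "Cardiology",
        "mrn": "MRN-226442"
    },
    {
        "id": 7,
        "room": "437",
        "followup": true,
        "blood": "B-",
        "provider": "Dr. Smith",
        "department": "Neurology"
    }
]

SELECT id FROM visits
[1, 2, 3, 4, 5, 6, 7]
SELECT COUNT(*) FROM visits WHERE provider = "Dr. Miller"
2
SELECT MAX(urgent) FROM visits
True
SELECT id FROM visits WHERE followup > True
[]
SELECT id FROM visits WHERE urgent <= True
[1]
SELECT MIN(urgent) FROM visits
True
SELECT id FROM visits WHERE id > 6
[7]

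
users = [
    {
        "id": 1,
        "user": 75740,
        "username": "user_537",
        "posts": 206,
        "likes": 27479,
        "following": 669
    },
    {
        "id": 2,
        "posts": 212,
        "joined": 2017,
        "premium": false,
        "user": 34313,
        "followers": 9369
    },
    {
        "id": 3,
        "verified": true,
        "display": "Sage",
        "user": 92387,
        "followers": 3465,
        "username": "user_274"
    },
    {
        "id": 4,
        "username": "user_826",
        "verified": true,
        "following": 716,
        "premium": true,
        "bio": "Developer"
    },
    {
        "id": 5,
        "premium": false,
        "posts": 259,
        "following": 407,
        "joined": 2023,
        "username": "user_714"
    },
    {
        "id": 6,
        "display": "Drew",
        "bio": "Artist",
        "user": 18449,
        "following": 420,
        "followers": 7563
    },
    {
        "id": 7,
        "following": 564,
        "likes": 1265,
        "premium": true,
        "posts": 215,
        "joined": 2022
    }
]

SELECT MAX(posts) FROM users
259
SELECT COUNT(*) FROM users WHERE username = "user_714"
1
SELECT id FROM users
[1, 2, 3, 4, 5, 6, 7]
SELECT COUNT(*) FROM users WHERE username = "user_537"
1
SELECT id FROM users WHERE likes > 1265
[1]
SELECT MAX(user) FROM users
92387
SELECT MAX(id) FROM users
7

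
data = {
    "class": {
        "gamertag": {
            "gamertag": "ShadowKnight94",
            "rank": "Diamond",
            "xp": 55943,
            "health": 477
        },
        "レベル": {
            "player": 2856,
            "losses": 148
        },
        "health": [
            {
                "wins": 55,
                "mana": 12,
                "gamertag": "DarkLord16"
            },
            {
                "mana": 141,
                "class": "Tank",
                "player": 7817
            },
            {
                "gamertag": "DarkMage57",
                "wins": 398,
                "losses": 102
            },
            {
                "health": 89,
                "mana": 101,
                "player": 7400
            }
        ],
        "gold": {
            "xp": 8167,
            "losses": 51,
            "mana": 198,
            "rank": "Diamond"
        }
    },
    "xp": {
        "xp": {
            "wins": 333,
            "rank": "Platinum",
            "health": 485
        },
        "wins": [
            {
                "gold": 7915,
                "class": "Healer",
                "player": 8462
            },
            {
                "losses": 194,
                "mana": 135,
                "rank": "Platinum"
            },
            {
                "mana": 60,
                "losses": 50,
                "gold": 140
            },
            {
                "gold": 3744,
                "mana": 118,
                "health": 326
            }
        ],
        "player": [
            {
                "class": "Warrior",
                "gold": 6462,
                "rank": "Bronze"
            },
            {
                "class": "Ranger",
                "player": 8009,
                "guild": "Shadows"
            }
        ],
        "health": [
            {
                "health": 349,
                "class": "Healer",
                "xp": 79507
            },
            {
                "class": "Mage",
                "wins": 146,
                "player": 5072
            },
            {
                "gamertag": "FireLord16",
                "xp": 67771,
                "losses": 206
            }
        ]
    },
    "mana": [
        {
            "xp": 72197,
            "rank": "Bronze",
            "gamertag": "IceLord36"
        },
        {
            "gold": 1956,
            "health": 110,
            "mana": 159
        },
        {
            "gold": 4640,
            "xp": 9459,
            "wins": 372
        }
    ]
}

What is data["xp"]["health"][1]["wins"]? 146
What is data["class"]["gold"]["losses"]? 51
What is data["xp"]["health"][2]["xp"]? 67771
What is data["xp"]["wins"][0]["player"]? 8462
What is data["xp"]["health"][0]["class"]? "Healer"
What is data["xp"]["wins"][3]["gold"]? 3744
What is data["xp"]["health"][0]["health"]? 349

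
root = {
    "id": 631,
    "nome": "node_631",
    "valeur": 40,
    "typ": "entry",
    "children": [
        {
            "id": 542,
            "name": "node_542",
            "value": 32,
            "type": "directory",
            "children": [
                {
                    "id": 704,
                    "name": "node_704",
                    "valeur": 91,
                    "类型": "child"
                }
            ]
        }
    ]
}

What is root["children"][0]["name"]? "node_542"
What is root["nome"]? "node_631"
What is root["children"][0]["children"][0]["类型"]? "child"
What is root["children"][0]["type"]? "directory"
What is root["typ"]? "entry"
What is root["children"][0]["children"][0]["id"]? 704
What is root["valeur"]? 40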